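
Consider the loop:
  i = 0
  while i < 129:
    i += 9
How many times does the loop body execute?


Starting at i = 0, each iteration adds 9.
Iterations until i >= 129:
  Iteration 1: i = 0 -> i = 9
  Iteration 2: i = 9 -> i = 18
  Iteration 3: i = 18 -> i = 27
  Iteration 4: i = 27 -> i = 36
  Iteration 5: i = 36 -> i = 45
  Iteration 6: i = 45 -> i = 54
  Iteration 7: i = 54 -> i = 63
  Iteration 8: i = 63 -> i = 72
  ... continuing ...
Total iterations = ceil(129/9) = 15


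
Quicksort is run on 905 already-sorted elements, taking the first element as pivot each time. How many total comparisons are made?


Sum of comparisons per partition:
904 + 903 + ... + 1 + 0
= 905 * (905 - 1) / 2
= 905 * 904 / 2
= 409060


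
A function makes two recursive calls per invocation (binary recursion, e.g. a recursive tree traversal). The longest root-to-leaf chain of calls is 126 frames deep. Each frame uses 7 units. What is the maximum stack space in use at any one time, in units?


Binary recursion: the two calls run one after the other, so only one root-to-leaf chain of frames is on the stack at a time.
Maximum depth (longest chain) = 126 frames
Each frame = 7 units
Max stack space = 126 * 7 = 882


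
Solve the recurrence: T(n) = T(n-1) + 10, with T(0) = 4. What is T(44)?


Unrolling the recurrence:
T(44) = T(43) + 10
       = T(42) + 10 + 10
       = T(41) + 10*3
       ...
       = T(0) + 10*44
       = 4 + 440 = 444


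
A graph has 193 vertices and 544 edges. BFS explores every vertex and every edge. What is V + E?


A full BFS traversal dequeues each vertex once and examines each edge once.
Vertex visits: 193
Edge visits: 544
V + E = 193 + 544 = 737


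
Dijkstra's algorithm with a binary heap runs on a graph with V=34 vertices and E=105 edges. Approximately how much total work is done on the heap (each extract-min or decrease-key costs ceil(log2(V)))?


Dijkstra with a binary heap: each vertex is extracted once, each edge may relax once.
Each heap operation costs O(log V).
V + E = 34 + 105 = 139
ceil(log2(34)) = 6 (since 2^5 = 32 < 34 <= 64 = 2^6)
Total heap work = (V+E) * ceil(log2(V)) = 139 * 6 = 834


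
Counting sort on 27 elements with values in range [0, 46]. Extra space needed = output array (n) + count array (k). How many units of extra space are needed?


Output array size: 27 (to store sorted result)
Count array size: 47 (one slot per possible value, range 0 to 46)
Total extra space = 27 + 47 = 74


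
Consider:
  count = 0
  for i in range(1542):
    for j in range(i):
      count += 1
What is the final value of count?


For each i, the inner loop runs i times:
  i=0: inner runs 0 times
  i=1: inner runs 1 time
  i=2: inner runs 2 times
  i=3: inner runs 3 times
  i=4: inner runs 4 times
  i=5: inner runs 5 times
  i=6: inner runs 6 times
  i=7: inner runs 7 times
  ...
Total = 0 + 1 + 2 + ... + 1541 = 1542*(1542-1)/2 = 1188111


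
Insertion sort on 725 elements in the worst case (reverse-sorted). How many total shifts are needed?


In the worst case (reverse-sorted), each element shifts past all previous:
  Element 1: 1 shifts
  Element 2: 2 shifts
  Element 3: 3 shifts
  Element 4: 4 shifts
  Element 5: 5 shifts
  ...
  Element 724: 724 shifts
Total = 1 + 2 + ... + 724
= 725*(725-1)/2 = 262450


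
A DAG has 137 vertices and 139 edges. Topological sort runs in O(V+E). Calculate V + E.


V = 137 (vertex processing)
E = 139 (edge processing)
V + E = 137 + 139 = 276


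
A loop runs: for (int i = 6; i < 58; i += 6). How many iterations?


Loop starts at i = 6, increments by 6, stops when i >= 58.
Number of iterations = ceil((58 - 6) / 6)
= ceil(52 / 6)
= 9


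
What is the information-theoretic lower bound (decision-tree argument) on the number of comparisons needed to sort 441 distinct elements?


A binary decision tree of height h has at most 2^h leaves and needs at least n! of them, so h >= ceil(log2(n!)).
441! is far too large to multiply out, so use Stirling's series:
  ln(n!) ~ n ln n - n + (1/2) ln(2 pi n) + 1/(12n)  (error below 1/(360 n^3), negligible here)
  ln(441) = 6.0890449
  n ln n = 441 * 6.0890449 = 2685.2688
  (1/2) ln(2 pi * 441) = (1/2) ln(2770.8847) = 3.9635
  1/(12*441) = 0.0002
  ln(441!) ~ 2685.2688 - 441 + 3.9635 + 0.0002 = 2248.2325
Convert to base 2: log2(441!) = 2248.2325 / ln 2 = 2248.2325 / 0.69314718 = 3243.5139
ceil(3243.5139) = 3244


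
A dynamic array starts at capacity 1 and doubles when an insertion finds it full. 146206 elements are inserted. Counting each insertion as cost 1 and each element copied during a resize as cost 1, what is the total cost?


n = 146206
Insertion costs: 146206
Resizes copy 1, 2, 4, ... up to the largest power of 2 that is <= n-1 = 146205, i.e. 131072.
Copy costs = 1 + 2 + 4 + 8 + 16 + 32 + 64 + 128 + 256 + 512 + 1024 + 2048 + 4096 + 8192 + 16384 + 32768 + 65536 + 131072 = 262143
Total = 146206 + 262143 = 408349


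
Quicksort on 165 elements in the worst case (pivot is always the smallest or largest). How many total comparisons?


In the worst case, each partition step picks the worst pivot:
  Partition 1: 164 comparisons (n-1 elements to compare)
  Partition 2: 163 comparisons
  Partition 3: 162 comparisons
  Partition 4: 161 comparisons
  Partition 5: 160 comparisons
  ...
  Last partition: 0 comparisons
Total = (n-1) + (n-2) + ... + 1 + 0 = n*(n-1)/2
= 165*164/2 = 13530


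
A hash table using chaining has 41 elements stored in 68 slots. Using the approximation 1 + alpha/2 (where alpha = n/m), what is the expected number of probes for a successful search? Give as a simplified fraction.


Load factor alpha = n/m = 41/68
Expected probes = 1 + alpha/2 = 1 + 41/(2*68)
= 1 + 41/136
= 136/136 + 41/136
= 177/136


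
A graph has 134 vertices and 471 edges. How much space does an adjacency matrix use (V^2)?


Adjacency matrix: V x V grid of entries
Space = V^2 = 134^2 = 134 * 134 = 17956


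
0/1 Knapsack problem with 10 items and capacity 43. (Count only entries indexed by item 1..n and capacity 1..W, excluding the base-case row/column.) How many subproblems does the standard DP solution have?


The DP table is indexed by (item, capacity).
Rows: 10 items
Columns: 43 capacity values (1 to W)
Total subproblems = 10 * 43 = 430


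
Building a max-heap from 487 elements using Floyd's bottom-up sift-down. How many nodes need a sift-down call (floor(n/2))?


In a heap of 487 elements (0-indexed array):
  Last element index: 486
  Parent of last element: floor((486 - 1) / 2) = 242
  Internal nodes: indices 0 to 242
  Count = floor(487/2) = 243


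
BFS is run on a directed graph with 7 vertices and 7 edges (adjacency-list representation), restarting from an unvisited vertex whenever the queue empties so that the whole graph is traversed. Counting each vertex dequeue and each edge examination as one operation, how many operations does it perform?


A full BFS traversal dequeues each vertex exactly once and examines each directed edge exactly once.
V = 7 (vertex processing cost)
E = 7 (edge examination cost)
Total operations proportional to V + E = 7 + 7 = 14


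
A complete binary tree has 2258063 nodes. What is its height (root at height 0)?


In a complete binary tree, level k holds nodes 2^k .. 2^(k+1)-1 (1-indexed).
Height = floor(log2(n)) = floor(log2(2258063)) = 21
Check: 2^21 = 2097152 <= 2258063 < 4194304 = 2^22


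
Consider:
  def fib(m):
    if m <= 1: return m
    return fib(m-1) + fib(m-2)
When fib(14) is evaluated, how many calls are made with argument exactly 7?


Let N(m) = number of times fib(m) is called while evaluating fib(14).
N(14) = 1 (the initial call).
N(13) = 1 (only fib(14) calls it).
For 1 <= m <= 12: fib(m) is called by fib(m+1) and fib(m+2), so
  N(m) = N(m+1) + N(m+2).
fib(0) is called only by fib(2), so N(0) = N(2).
Walk down from m=14:
  N(14)=1, N(13)=1, N(12)=2, N(11)=3, N(10)=5, N(9)=8, N(8)=13, N(7)=21
N(7) = 21


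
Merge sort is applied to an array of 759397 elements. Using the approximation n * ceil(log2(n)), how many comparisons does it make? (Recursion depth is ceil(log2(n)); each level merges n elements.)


Merge sort divides the array into halves recursively.
Number of levels = ceil(log2(759397)) = 20
At each level, approximately n = 759397 comparisons are needed for merging.
Total comparisons ~ n * ceil(log2(n)) = 759397 * 20 = 15187940


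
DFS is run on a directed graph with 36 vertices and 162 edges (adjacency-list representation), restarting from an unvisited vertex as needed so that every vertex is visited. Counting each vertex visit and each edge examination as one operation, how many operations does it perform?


A full DFS traversal processes each vertex exactly once (push/pop on stack).
Each directed edge is examined once.
V = 36, E = 162
V + E = 198


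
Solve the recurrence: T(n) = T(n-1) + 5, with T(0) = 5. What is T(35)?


Unrolling the recurrence:
T(35) = T(34) + 5
       = T(33) + 5 + 5
       = T(32) + 5*3
       ...
       = T(0) + 5*35
       = 5 + 175 = 180


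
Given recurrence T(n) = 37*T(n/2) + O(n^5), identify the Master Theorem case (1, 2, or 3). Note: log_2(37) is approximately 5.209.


Master Theorem parameters: a=37, b=2, c=5
log_b(a) = 5.209
Compare b^c with a: 2^5 = 32 < 37, so c < log_b(a).
Comparing c=5 vs log_b(a)=5.209:
5 < 5.209 => Case 1
Result: T(n) = O(n^(log_2 37)) ~ O(n^5.209)
Master Theorem case = 1


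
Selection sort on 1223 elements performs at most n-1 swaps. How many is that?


Each of the 1222 passes places one element in its final position.
Pass 1: swap minimum into position 0
Pass 2: swap minimum of remaining into position 1
...
Pass 1222: last two elements, one swap
Maximum swaps = 1223 - 1 = 1222


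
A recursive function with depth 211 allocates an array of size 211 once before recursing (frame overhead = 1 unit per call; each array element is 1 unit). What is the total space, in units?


Array allocation: 211 units (allocated once)
Stack frames: 211 deep * 1 per frame = 211 units
Total = 211 + 211 = 422


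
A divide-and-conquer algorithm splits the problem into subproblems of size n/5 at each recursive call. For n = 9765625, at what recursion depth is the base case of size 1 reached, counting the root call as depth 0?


At each depth, the problem size is divided by 5:
  Depth 0: problem size = 9765625
  Depth 1: problem size = 1953125
  Depth 2: problem size = 390625
  Depth 3: problem size = 78125
  Depth 4: problem size = 15625
  Depth 5: problem size = 3125
  Depth 6: problem size = 625
  Depth 7: problem size = 125
  Depth 8: problem size = 25
  Depth 9: problem size = 5
  Depth 10: problem size = 1 (base case)
The base case is reached at depth log_5(9765625) = 10 (the tree has 11 levels counting depth 0, but the depth asked for is 10).
Recursion depth = 10


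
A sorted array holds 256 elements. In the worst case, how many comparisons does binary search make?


Halving sequence: 256 -> 128 -> 64 -> 32 -> 16 -> 8 -> 4 -> 2 -> 1
Number of halvings = 8
Max comparisons = 8 + 1 = 9


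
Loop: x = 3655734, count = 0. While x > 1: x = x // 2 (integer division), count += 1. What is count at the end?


The variable x halves each step:
x = 3655734 -> 1827867 -> 913933 -> 456966 -> 228483 -> 114241 -> 57120 -> 28560 -> 14280 -> 7140 -> 3570 -> 1785 -> 892 -> 446 -> 223 -> 111 -> 55 -> 27 -> 13 -> 6 -> 3 -> 1
Number of halvings = floor(log2(3655734)) = 21


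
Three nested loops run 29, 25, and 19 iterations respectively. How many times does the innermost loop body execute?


Loop 1 (outermost): 29 iterations
Loop 2 (middle): 25 iterations per outer
Loop 3 (innermost): 19 iterations per middle
Total = 29 * 25 * 19 = 13775


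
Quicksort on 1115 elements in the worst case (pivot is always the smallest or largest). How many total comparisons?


In the worst case, each partition step picks the worst pivot:
  Partition 1: 1114 comparisons (n-1 elements to compare)
  Partition 2: 1113 comparisons
  Partition 3: 1112 comparisons
  Partition 4: 1111 comparisons
  Partition 5: 1110 comparisons
  ...
  Last partition: 0 comparisons
Total = (n-1) + (n-2) + ... + 1 + 0 = n*(n-1)/2
= 1115*1114/2 = 621055


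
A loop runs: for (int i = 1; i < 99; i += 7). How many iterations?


Loop starts at i = 1, increments by 7, stops when i >= 99.
Number of iterations = ceil((99 - 1) / 7)
= ceil(98 / 7)
= 14


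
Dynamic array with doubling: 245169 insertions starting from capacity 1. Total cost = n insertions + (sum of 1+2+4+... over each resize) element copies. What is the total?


n = 245169
Insertion costs: 245169
Resizes copy 1, 2, 4, ... up to the largest power of 2 that is <= n-1 = 245168, i.e. 131072.
Copy costs = 1 + 2 + 4 + 8 + 16 + 32 + 64 + 128 + 256 + 512 + 1024 + 2048 + 4096 + 8192 + 16384 + 32768 + 65536 + 131072 = 262143
Total = 245169 + 262143 = 507312


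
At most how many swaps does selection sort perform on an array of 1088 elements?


Each of the 1087 passes places one element in its final position.
Pass 1: swap minimum into position 0
Pass 2: swap minimum of remaining into position 1
...
Pass 1087: last two elements, one swap
Maximum swaps = 1088 - 1 = 1087


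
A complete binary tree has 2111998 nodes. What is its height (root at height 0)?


In a complete binary tree, level k holds nodes 2^k .. 2^(k+1)-1 (1-indexed).
Height = floor(log2(n)) = floor(log2(2111998)) = 21
Check: 2^21 = 2097152 <= 2111998 < 4194304 = 2^22


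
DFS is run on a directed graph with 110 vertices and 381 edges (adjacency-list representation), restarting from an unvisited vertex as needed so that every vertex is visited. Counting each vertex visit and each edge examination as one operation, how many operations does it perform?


A full DFS traversal processes each vertex exactly once (push/pop on stack).
Each directed edge is examined once.
V = 110, E = 381
V + E = 491


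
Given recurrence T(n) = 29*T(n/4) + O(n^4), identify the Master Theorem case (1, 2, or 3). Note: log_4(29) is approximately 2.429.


Master Theorem parameters: a=29, b=4, c=4
log_b(a) = 2.429
Compare b^c with a: 4^4 = 256 > 29, so c > log_b(a).
Comparing c=4 vs log_b(a)=2.429:
4 > 2.429 => Case 3
Result: T(n) = O(n^4)
Master Theorem case = 3


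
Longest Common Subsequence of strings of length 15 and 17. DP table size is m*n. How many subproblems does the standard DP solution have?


DP table indexed by positions in both strings.
First string: 15 positions
Second string: 17 positions
Total = 15 * 17 = 255


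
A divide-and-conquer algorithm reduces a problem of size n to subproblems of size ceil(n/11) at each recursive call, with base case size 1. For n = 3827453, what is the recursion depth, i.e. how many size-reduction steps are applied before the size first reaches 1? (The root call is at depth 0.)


Each step divides the size by 11 (rounding up); after k steps the size is ceil(n/11^k), which equals 1 exactly when 11^k >= n.
So the depth is the smallest k with 11^k >= 3827453, i.e. ceil(log_11(3827453)).
11^6 = 1771561 < 3827453 <= 19487171 = 11^7
Recursion depth = 7


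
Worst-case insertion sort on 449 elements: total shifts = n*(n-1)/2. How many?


Sum of shifts = 1 + 2 + 3 + ... + 448
= 449 * 448 / 2
= 201152 / 2
= 100576


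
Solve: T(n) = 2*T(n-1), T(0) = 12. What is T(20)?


Unrolling:
T(20) = 2*T(19) = 2^2*T(18) = ... = 2^20*T(0)
= 2^20 * 12
= 1048576 * 12 = 12582912


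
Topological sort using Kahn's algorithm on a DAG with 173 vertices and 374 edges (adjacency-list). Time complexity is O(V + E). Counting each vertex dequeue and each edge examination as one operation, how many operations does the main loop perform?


Kahn's algorithm:
  1. Compute in-degrees: O(V + E)
  2. Process queue: each vertex dequeued once (O(V))
     each edge examined once (O(E))
Total = V + E = 173 + 374 = 547


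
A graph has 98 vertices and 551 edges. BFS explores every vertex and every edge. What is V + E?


A full BFS traversal dequeues each vertex once and examines each edge once.
Vertex visits: 98
Edge visits: 551
V + E = 98 + 551 = 649


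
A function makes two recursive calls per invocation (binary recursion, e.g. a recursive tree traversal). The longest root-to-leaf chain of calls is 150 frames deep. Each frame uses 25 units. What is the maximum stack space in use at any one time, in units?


Binary recursion: the two calls run one after the other, so only one root-to-leaf chain of frames is on the stack at a time.
Maximum depth (longest chain) = 150 frames
Each frame = 25 units
Max stack space = 150 * 25 = 3750


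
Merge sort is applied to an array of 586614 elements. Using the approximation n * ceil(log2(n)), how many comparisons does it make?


Merge sort divides the array into halves recursively.
Number of levels = ceil(log2(586614)) = 20
At each level, approximately n = 586614 comparisons are needed for merging.
Total comparisons ~ n * ceil(log2(n)) = 586614 * 20 = 11732280


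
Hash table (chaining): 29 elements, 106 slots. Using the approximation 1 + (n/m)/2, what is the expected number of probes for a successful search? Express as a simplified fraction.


Computing expected probes:
alpha = 29/106
= 1 + alpha/2
= 1 + 29/(2*106)
= (2*106 + 29) / (2*106)
= 241/212


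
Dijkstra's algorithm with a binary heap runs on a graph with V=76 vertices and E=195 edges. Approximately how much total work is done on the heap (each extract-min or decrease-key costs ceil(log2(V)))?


Dijkstra with a binary heap: each vertex is extracted once, each edge may relax once.
Each heap operation costs O(log V).
V + E = 76 + 195 = 271
ceil(log2(76)) = 7 (since 2^6 = 64 < 76 <= 128 = 2^7)
Total heap work = (V+E) * ceil(log2(V)) = 271 * 7 = 1897


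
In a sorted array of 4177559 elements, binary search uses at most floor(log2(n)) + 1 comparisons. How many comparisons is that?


Halving sequence: 4177559 -> 2088779 -> 1044389 -> 522194 -> 261097 -> 130548 -> 65274 -> 32637 -> 16318 -> 8159 -> 4079 -> 2039 -> 1019 -> 509 -> 254 -> 127 -> 63 -> 31 -> 15 -> 7 -> 3 -> 1
Number of halvings = 21
Max comparisons = 21 + 1 = 22


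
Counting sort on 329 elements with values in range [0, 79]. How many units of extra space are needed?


Output array size: 329 (to store sorted result)
Count array size: 80 (one slot per possible value, range 0 to 79)
Total extra space = 329 + 80 = 409


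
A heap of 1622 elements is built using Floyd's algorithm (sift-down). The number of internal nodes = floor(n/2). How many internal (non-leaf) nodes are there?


Leaf nodes occupy roughly half the array.
Sift-down is called for each internal node, starting from the last one.
Internal nodes = floor(n/2) = floor(1622/2) = 811


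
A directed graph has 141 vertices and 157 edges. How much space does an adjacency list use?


Adjacency list: one list head per vertex + one entry per edge
Vertex heads: 141
Edge entries: 157
Total = 141 + 157 = 298


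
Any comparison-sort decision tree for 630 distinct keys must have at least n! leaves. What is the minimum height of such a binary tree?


A binary decision tree of height h has at most 2^h leaves and needs at least n! of them, so h >= ceil(log2(n!)).
630! is far too large to multiply out, so use Stirling's series:
  ln(n!) ~ n ln n - n + (1/2) ln(2 pi n) + 1/(12n)  (error below 1/(360 n^3), negligible here)
  ln(630) = 6.4457198
  n ln n = 630 * 6.4457198 = 4060.8035
  (1/2) ln(2 pi * 630) = (1/2) ln(3958.4067) = 4.1418
  1/(12*630) = 0.0001
  ln(630!) ~ 4060.8035 - 630 + 4.1418 + 0.0001 = 3434.9454
Convert to base 2: log2(630!) = 3434.9454 / ln 2 = 3434.9454 / 0.69314718 = 4955.5787
ceil(4955.5787) = 4956


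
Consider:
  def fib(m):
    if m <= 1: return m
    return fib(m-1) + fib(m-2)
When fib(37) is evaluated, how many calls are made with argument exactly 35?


Let N(m) = number of times fib(m) is called while evaluating fib(37).
N(37) = 1 (the initial call).
N(36) = 1 (only fib(37) calls it).
For 1 <= m <= 35: fib(m) is called by fib(m+1) and fib(m+2), so
  N(m) = N(m+1) + N(m+2).
fib(0) is called only by fib(2), so N(0) = N(2).
Walk down from m=37:
  N(37)=1, N(36)=1, N(35)=2
N(35) = 2


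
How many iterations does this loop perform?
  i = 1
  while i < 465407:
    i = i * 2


The loop variable doubles each iteration:
i = 1 -> 2 -> 4 -> 8 -> 16 -> 32 -> 64 -> 128 -> 256 -> 512 -> 1024 -> 2048 -> 4096 -> 8192 -> 16384 -> 32768 -> 65536 -> 131072 -> 262144 -> 524288 (stop, 524288 >= 465407)
Number of doublings = ceil(log2(465407)) = 19


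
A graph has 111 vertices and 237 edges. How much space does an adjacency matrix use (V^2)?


Adjacency matrix: V x V grid of entries
Space = V^2 = 111^2 = 111 * 111 = 12321


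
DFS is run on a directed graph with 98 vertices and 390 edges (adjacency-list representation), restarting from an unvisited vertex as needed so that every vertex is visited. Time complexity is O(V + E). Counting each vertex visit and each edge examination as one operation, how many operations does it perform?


A full DFS traversal processes each vertex exactly once (push/pop on stack).
Each directed edge is examined once.
V = 98, E = 390
V + E = 488


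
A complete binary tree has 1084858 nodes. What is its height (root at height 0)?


In a complete binary tree, level k holds nodes 2^k .. 2^(k+1)-1 (1-indexed).
Height = floor(log2(n)) = floor(log2(1084858)) = 20
Check: 2^20 = 1048576 <= 1084858 < 2097152 = 2^21


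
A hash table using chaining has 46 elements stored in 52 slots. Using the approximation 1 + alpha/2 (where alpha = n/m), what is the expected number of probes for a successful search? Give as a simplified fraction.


Load factor alpha = n/m = 46/52
Expected probes = 1 + alpha/2 = 1 + 46/(2*52)
= 1 + 46/104
= 104/104 + 46/104
= 150/104
Simplify: 75/52


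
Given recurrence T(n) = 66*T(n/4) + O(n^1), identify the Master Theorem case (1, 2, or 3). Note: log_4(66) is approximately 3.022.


Master Theorem parameters: a=66, b=4, c=1
log_b(a) = 3.022
Compare b^c with a: 4^1 = 4 < 66, so c < log_b(a).
Comparing c=1 vs log_b(a)=3.022:
1 < 3.022 => Case 1
Result: T(n) = O(n^(log_4 66)) ~ O(n^3.022)
Master Theorem case = 1


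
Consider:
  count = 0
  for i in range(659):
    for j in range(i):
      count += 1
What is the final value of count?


For each i, the inner loop runs i times:
  i=0: inner runs 0 times
  i=1: inner runs 1 time
  i=2: inner runs 2 times
  i=3: inner runs 3 times
  i=4: inner runs 4 times
  i=5: inner runs 5 times
  i=6: inner runs 6 times
  i=7: inner runs 7 times
  ...
Total = 0 + 1 + 2 + ... + 658 = 659*(659-1)/2 = 216811


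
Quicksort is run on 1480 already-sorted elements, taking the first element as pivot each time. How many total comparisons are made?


Sum of comparisons per partition:
1479 + 1478 + ... + 1 + 0
= 1480 * (1480 - 1) / 2
= 1480 * 1479 / 2
= 1094460


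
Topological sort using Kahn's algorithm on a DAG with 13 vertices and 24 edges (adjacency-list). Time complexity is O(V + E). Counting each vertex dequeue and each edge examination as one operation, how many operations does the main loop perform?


Kahn's algorithm:
  1. Compute in-degrees: O(V + E)
  2. Process queue: each vertex dequeued once (O(V))
     each edge examined once (O(E))
Total = V + E = 13 + 24 = 37


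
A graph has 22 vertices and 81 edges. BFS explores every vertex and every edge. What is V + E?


A full BFS traversal dequeues each vertex once and examines each edge once.
Vertex visits: 22
Edge visits: 81
V + E = 22 + 81 = 103


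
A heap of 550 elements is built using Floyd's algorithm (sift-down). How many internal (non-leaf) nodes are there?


Leaf nodes occupy roughly half the array.
Sift-down is called for each internal node, starting from the last one.
Internal nodes = floor(n/2) = floor(550/2) = 275


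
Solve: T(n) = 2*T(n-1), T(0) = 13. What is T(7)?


Unrolling:
T(7) = 2*T(6) = 2^2*T(5) = ... = 2^7*T(0)
= 2^7 * 13
= 128 * 13 = 1664


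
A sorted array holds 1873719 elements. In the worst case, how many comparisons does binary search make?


Halving sequence: 1873719 -> 936859 -> 468429 -> 234214 -> 117107 -> 58553 -> 29276 -> 14638 -> 7319 -> 3659 -> 1829 -> 914 -> 457 -> 228 -> 114 -> 57 -> 28 -> 14 -> 7 -> 3 -> 1
Number of halvings = 20
Max comparisons = 20 + 1 = 21


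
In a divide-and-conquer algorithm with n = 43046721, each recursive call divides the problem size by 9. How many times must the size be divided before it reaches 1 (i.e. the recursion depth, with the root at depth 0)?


Number of divisions = log_9(43046721)
Sizes: 43046721 -> 4782969 -> 531441 -> 59049 -> 6561 -> 729 -> 81 -> 9 -> 1 (8 divisions)
Recursion depth = 8


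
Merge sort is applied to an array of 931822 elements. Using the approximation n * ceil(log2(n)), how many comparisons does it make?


Merge sort divides the array into halves recursively.
Number of levels = ceil(log2(931822)) = 20
At each level, approximately n = 931822 comparisons are needed for merging.
Total comparisons ~ n * ceil(log2(n)) = 931822 * 20 = 18636440


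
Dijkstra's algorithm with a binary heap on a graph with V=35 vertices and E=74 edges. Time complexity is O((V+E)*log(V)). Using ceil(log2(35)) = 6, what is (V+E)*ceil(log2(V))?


Dijkstra with a binary heap: each vertex is extracted once, each edge may relax once.
Each heap operation costs O(log V).
V + E = 35 + 74 = 109
ceil(log2(35)) = 6 (since 2^5 = 32 < 35 <= 64 = 2^6)
Total heap work = (V+E) * ceil(log2(V)) = 109 * 6 = 654


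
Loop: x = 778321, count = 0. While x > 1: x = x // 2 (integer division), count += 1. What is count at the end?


The variable x halves each step:
x = 778321 -> 389160 -> 194580 -> 97290 -> 48645 -> 24322 -> 12161 -> 6080 -> 3040 -> 1520 -> 760 -> 380 -> 190 -> 95 -> 47 -> 23 -> 11 -> 5 -> 2 -> 1
Number of halvings = floor(log2(778321)) = 19


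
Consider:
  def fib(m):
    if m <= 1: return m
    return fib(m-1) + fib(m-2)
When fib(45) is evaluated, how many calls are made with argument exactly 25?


Let N(m) = number of times fib(m) is called while evaluating fib(45).
N(45) = 1 (the initial call).
N(44) = 1 (only fib(45) calls it).
For 1 <= m <= 43: fib(m) is called by fib(m+1) and fib(m+2), so
  N(m) = N(m+1) + N(m+2).
fib(0) is called only by fib(2), so N(0) = N(2).
Walk down from m=45:
  N(45)=1, N(44)=1, N(43)=2, N(42)=3, N(41)=5, N(40)=8, N(39)=13, N(38)=21, N(37)=34, N(36)=55, N(35)=89, N(34)=144, N(33)=233, N(32)=377, N(31)=610, N(30)=987, N(29)=1597, N(28)=2584, N(27)=4181, N(26)=6765, N(25)=10946
N(25) = 10946


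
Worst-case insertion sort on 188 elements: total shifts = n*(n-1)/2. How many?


Sum of shifts = 1 + 2 + 3 + ... + 187
= 188 * 187 / 2
= 35156 / 2
= 17578


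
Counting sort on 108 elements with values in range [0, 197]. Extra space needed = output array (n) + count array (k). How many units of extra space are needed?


Output array size: 108 (to store sorted result)
Count array size: 198 (one slot per possible value, range 0 to 197)
Total extra space = 108 + 198 = 306


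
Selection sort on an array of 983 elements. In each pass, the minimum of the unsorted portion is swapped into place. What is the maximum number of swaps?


Selection sort performs one swap per pass:
  Pass 1: find min in positions 0 to 982, swap with position 0
  Pass 2: find min in positions 1 to 982, swap with position 1
  Pass 3: find min in positions 2 to 982, swap with position 2
  Pass 4: find min in positions 3 to 982, swap with position 3
  Pass 5: find min in positions 4 to 982, swap with position 4
  ... (977 more passes)
Total passes (and swaps) = n - 1 = 983 - 1 = 982


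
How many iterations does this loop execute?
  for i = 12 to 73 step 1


The loop variable i takes values starting at 12 and increments by 1 each iteration.
Sequence: i = 12, 13, 14, 15, 16, 17, 18, 19, 20, ...
The upper bound 73 is inclusive, so the count is floor((last - first) / step) + 1:
floor((73 - 12) / 1) + 1 = floor(61/1) + 1 = 61 + 1 = 62


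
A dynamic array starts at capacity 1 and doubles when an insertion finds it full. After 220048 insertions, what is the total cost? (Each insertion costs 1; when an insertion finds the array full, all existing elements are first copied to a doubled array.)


Insertion cost: 220048 (one per element)
Resizes occur just before inserting elements 2, 3, 5, 9, ...
Elements copied at each resize: 1 + 2 + 4 + 8 + 16 + 32 + 64 + 128 + 256 + 512 + 1024 + 2048 + 4096 + 8192 + 16384 + 32768 + 65536 + 131072
Sum of copies = 262143 (geometric series: 2^k - 1)
Total = 220048 + 262143 = 482191


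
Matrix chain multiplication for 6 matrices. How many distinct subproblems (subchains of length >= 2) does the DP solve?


Subproblems are indexed by (i, j) where i < j.
Number of such pairs = n*(n-1)/2
= 6 * 5 / 2
= 15


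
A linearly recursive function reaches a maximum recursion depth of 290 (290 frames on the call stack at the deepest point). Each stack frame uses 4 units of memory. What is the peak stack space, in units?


Maximum recursion depth = 290 frames
Memory per frame = 4 units
Total stack space = depth * frame_size
= 290 * 4 = 1160


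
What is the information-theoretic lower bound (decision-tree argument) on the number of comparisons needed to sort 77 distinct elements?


A binary decision tree of height h has at most 2^h leaves and needs at least n! of them, so h >= ceil(log2(n!)).
77! is far too large to multiply out, so use Stirling's series:
  ln(n!) ~ n ln n - n + (1/2) ln(2 pi n) + 1/(12n)  (error below 1/(360 n^3), negligible here)
  ln(77) = 4.3438054
  n ln n = 77 * 4.3438054 = 334.4730
  (1/2) ln(2 pi * 77) = (1/2) ln(483.8053) = 3.0908
  1/(12*77) = 0.0011
  ln(77!) ~ 334.4730 - 77 + 3.0908 + 0.0011 = 260.5649
Convert to base 2: log2(77!) = 260.5649 / ln 2 = 260.5649 / 0.69314718 = 375.9157
ceil(375.9157) = 376


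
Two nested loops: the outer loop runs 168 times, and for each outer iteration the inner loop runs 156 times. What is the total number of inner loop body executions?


Outer loop: 168 iterations
Inner loop: 156 iterations per outer iteration
Total = 168 * 156 = 26208


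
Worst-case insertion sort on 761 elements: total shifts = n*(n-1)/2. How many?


Sum of shifts = 1 + 2 + 3 + ... + 760
= 761 * 760 / 2
= 578360 / 2
= 289180


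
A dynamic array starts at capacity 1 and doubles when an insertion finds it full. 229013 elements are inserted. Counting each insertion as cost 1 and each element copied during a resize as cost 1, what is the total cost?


n = 229013
Insertion costs: 229013
Resizes copy 1, 2, 4, ... up to the largest power of 2 that is <= n-1 = 229012, i.e. 131072.
Copy costs = 1 + 2 + 4 + 8 + 16 + 32 + 64 + 128 + 256 + 512 + 1024 + 2048 + 4096 + 8192 + 16384 + 32768 + 65536 + 131072 = 262143
Total = 229013 + 262143 = 491156


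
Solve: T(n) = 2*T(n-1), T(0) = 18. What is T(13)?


Unrolling:
T(13) = 2*T(12) = 2^2*T(11) = ... = 2^13*T(0)
= 2^13 * 18
= 8192 * 18 = 147456


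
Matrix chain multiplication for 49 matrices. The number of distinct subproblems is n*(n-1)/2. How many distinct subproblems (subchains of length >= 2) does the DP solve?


Subproblems are indexed by (i, j) where i < j.
Number of such pairs = n*(n-1)/2
= 49 * 48 / 2
= 1176


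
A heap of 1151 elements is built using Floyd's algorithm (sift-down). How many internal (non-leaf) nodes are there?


Leaf nodes occupy roughly half the array.
Sift-down is called for each internal node, starting from the last one.
Internal nodes = floor(n/2) = floor(1151/2) = 575


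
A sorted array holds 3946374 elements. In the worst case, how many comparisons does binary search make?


Halving sequence: 3946374 -> 1973187 -> 986593 -> 493296 -> 246648 -> 123324 -> 61662 -> 30831 -> 15415 -> 7707 -> 3853 -> 1926 -> 963 -> 481 -> 240 -> 120 -> 60 -> 30 -> 15 -> 7 -> 3 -> 1
Number of halvings = 21
Max comparisons = 21 + 1 = 22


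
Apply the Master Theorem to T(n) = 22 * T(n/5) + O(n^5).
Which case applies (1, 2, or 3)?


The Master Theorem: T(n) = a*T(n/b) + O(n^c)
  a = 22, b = 5, c = 5
log_b(a) = log_5(22) ~ 1.921
Compare b^c with a: 5^5 = 3125 > 22, so c > log_b(a).
Since c > log_b(a), Case 3 applies.
T(n) = O(n^5)
Master Theorem case = 3


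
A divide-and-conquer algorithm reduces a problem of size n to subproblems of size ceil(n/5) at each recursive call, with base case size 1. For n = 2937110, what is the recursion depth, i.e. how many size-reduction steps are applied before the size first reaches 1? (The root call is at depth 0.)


Each step divides the size by 5 (rounding up); after k steps the size is ceil(n/5^k), which equals 1 exactly when 5^k >= n.
So the depth is the smallest k with 5^k >= 2937110, i.e. ceil(log_5(2937110)).
5^9 = 1953125 < 2937110 <= 9765625 = 5^10
Recursion depth = 10


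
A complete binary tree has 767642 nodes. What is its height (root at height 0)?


In a complete binary tree, level k holds nodes 2^k .. 2^(k+1)-1 (1-indexed).
Height = floor(log2(n)) = floor(log2(767642)) = 19
Check: 2^19 = 524288 <= 767642 < 1048576 = 2^20


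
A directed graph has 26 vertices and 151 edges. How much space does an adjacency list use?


Adjacency list: one list head per vertex + one entry per edge
Vertex heads: 26
Edge entries: 151
Total = 26 + 151 = 177


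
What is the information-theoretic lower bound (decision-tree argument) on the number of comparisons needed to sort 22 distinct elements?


A binary decision tree of height h has at most 2^h leaves and needs at least n! of them, so h >= ceil(log2(n!)).
Compute 22! as a running product:
  x2 = 2, x3 = 6, x4 = 24, x5 = 120
  x6 = 720, x7 = 5040, x8 = 40320, x9 = 362880
  x10 = 3628800, x11 = 39916800, x12 = 479001600, x13 = 6227020800
  x14 = 87178291200, x15 = 1307674368000, x16 = 20922789888000, x17 = 355687428096000
  x18 = 6402373705728000, x19 = 121645100408832000, x20 = 2432902008176640000, x21 = 51090942171709440000
  x22 = 1124000727777607680000
22! = 1124000727777607680000
Bracket between powers of 2:
  2^69 = 590295810358705651712 < 1124000727777607680000 <= 1180591620717411303424 = 2^70
So ceil(log2(22!)) = 70


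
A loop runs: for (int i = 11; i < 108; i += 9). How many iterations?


Loop starts at i = 11, increments by 9, stops when i >= 108.
Number of iterations = ceil((108 - 11) / 9)
= ceil(97 / 9)
= 11


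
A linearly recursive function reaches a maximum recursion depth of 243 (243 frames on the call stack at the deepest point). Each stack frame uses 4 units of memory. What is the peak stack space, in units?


Maximum recursion depth = 243 frames
Memory per frame = 4 units
Total stack space = depth * frame_size
= 243 * 4 = 972


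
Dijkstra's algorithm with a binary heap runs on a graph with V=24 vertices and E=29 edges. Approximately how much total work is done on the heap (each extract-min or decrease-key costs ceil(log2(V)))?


Dijkstra with a binary heap: each vertex is extracted once, each edge may relax once.
Each heap operation costs O(log V).
V + E = 24 + 29 = 53
ceil(log2(24)) = 5 (since 2^4 = 16 < 24 <= 32 = 2^5)
Total heap work = (V+E) * ceil(log2(V)) = 53 * 5 = 265


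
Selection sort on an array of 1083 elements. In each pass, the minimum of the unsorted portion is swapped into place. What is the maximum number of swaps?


Selection sort performs one swap per pass:
  Pass 1: find min in positions 0 to 1082, swap with position 0
  Pass 2: find min in positions 1 to 1082, swap with position 1
  Pass 3: find min in positions 2 to 1082, swap with position 2
  Pass 4: find min in positions 3 to 1082, swap with position 3
  Pass 5: find min in positions 4 to 1082, swap with position 4
  ... (1077 more passes)
Total passes (and swaps) = n - 1 = 1083 - 1 = 1082


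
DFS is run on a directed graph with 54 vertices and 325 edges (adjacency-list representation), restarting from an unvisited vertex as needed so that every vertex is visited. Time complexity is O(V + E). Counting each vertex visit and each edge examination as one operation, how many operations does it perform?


A full DFS traversal processes each vertex exactly once (push/pop on stack).
Each directed edge is examined once.
V = 54, E = 325
V + E = 379


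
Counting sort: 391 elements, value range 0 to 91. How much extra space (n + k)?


n = 391 (output array)
k = 92 (count array for 92 distinct values)
Extra space = 391 + 92 = 483


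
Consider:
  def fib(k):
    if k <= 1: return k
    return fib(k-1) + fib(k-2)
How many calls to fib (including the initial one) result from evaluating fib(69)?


Let C(m) = total calls to evaluate fib(m). Then C(0)=C(1)=1, and
C(m) = 1 + C(m-1) + C(m-2) for m >= 2.
Build the table (each entry = 1 + previous two):
  C(0) = 1
  C(1) = 1
  C(2) = 1 + 1 + 1 = 3
  C(3) = 1 + 3 + 1 = 5
  C(4) = 1 + 5 + 3 = 9
  C(5) = 1 + 9 + 5 = 15
  C(6) = 1 + 15 + 9 = 25
  C(7) = 1 + 25 + 15 = 41
  C(8) = 1 + 41 + 25 = 67
  C(9) = 1 + 67 + 41 = 109
  C(10) = 1 + 109 + 67 = 177
  C(11) = 1 + 177 + 109 = 287
  C(12) = 1 + 287 + 177 = 465
  C(13) = 1 + 465 + 287 = 753
  C(14) = 1 + 753 + 465 = 1219
  C(15) = 1 + 1219 + 753 = 1973
  C(16) = 1 + 1973 + 1219 = 3193
  C(17) = 1 + 3193 + 1973 = 5167
  C(18) = 1 + 5167 + 3193 = 8361
  C(19) = 1 + 8361 + 5167 = 13529
  C(20) = 1 + 13529 + 8361 = 21891
  C(21) = 1 + 21891 + 13529 = 35421
  C(22) = 1 + 35421 + 21891 = 57313
  C(23) = 1 + 57313 + 35421 = 92735
  C(24) = 1 + 92735 + 57313 = 150049
  C(25) = 1 + 150049 + 92735 = 242785
  C(26) = 1 + 242785 + 150049 = 392835
  C(27) = 1 + 392835 + 242785 = 635621
  C(28) = 1 + 635621 + 392835 = 1028457
  C(29) = 1 + 1028457 + 635621 = 1664079
  C(30) = 1 + 1664079 + 1028457 = 2692537
  C(31) = 1 + 2692537 + 1664079 = 4356617
  C(32) = 1 + 4356617 + 2692537 = 7049155
  C(33) = 1 + 7049155 + 4356617 = 11405773
  C(34) = 1 + 11405773 + 7049155 = 18454929
  C(35) = 1 + 18454929 + 11405773 = 29860703
  C(36) = 1 + 29860703 + 18454929 = 48315633
  C(37) = 1 + 48315633 + 29860703 = 78176337
  C(38) = 1 + 78176337 + 48315633 = 126491971
  C(39) = 1 + 126491971 + 78176337 = 204668309
  C(40) = 1 + 204668309 + 126491971 = 331160281
  C(41) = 1 + 331160281 + 204668309 = 535828591
  C(42) = 1 + 535828591 + 331160281 = 866988873
  C(43) = 1 + 866988873 + 535828591 = 1402817465
  C(44) = 1 + 1402817465 + 866988873 = 2269806339
  C(45) = 1 + 2269806339 + 1402817465 = 3672623805
  C(46) = 1 + 3672623805 + 2269806339 = 5942430145
  C(47) = 1 + 5942430145 + 3672623805 = 9615053951
  C(48) = 1 + 9615053951 + 5942430145 = 15557484097
  C(49) = 1 + 15557484097 + 9615053951 = 25172538049
  C(50) = 1 + 25172538049 + 15557484097 = 40730022147
  C(51) = 1 + 40730022147 + 25172538049 = 65902560197
  C(52) = 1 + 65902560197 + 40730022147 = 106632582345
  C(53) = 1 + 106632582345 + 65902560197 = 172535142543
  C(54) = 1 + 172535142543 + 106632582345 = 279167724889
  C(55) = 1 + 279167724889 + 172535142543 = 451702867433
  C(56) = 1 + 451702867433 + 279167724889 = 730870592323
  C(57) = 1 + 730870592323 + 451702867433 = 1182573459757
  C(58) = 1 + 1182573459757 + 730870592323 = 1913444052081
  C(59) = 1 + 1913444052081 + 1182573459757 = 3096017511839
  C(60) = 1 + 3096017511839 + 1913444052081 = 5009461563921
  C(61) = 1 + 5009461563921 + 3096017511839 = 8105479075761
  C(62) = 1 + 8105479075761 + 5009461563921 = 13114940639683
  C(63) = 1 + 13114940639683 + 8105479075761 = 21220419715445
  C(64) = 1 + 21220419715445 + 13114940639683 = 34335360355129
  C(65) = 1 + 34335360355129 + 21220419715445 = 55555780070575
  C(66) = 1 + 55555780070575 + 34335360355129 = 89891140425705
  C(67) = 1 + 89891140425705 + 55555780070575 = 145446920496281
  C(68) = 1 + 145446920496281 + 89891140425705 = 235338060921987
  C(69) = 1 + 235338060921987 + 145446920496281 = 380784981418269
Total calls for fib(69) = 380784981418269


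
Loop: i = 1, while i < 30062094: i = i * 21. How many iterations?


i multiplies by 21 each step:
i = 1 -> 21 -> 441 -> 9261 -> 194481 -> 4084101 -> 85766121 (stop)
Iterations = ceil(log_21(30062094)) = 6


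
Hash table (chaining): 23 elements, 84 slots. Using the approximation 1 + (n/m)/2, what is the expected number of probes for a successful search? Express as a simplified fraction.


Computing expected probes:
alpha = 23/84
= 1 + alpha/2
= 1 + 23/(2*84)
= (2*84 + 23) / (2*84)
= 191/168
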